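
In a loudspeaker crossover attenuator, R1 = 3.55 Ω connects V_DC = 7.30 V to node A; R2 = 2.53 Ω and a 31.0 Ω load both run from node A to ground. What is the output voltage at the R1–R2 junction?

First combine the lower leg with the load: R2 ‖ R_L = 2.339 Ω.
Then V_out = V_DC · R2'/(R1 + R2') = 7.30 × 2.339/5.889 = 2.899 V.

V_out ≈ 2.90 V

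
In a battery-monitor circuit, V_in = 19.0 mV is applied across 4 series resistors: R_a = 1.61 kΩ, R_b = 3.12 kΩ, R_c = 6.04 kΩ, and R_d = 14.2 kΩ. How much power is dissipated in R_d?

Series current I = V_in/ΣR = 19.0/24.97 = 0.7609 µA.
P(R_d) = I²·R_d = (0.7609)² × 14.2 = 8.222 nW.

P ≈ 8.22 nW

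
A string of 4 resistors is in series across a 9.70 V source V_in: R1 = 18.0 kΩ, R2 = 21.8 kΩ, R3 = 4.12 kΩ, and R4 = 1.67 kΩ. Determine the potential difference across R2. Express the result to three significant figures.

V ≈ 4.64 V

ΣR = 18.0 + 21.8 + 4.12 + 1.67 = 45.59 kΩ.
By the voltage-divider rule, V = 9.70 × 21.80/45.59 = 4.638 V.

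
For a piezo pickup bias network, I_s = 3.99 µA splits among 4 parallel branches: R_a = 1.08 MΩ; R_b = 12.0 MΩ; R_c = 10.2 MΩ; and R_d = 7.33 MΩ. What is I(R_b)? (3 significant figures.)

ΣG = 1/1.08 + 1/12.0 + 1/10.2 + 1/7.33 = 1.244.
By the current-divider rule, I = I_s · G_k/ΣG = 3.99 × 0.06700 = 0.2673 µA.

I ≈ 0.267 µA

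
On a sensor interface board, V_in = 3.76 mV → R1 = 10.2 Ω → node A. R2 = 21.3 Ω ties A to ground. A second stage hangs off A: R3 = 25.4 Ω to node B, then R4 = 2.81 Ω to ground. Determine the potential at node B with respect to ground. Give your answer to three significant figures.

The second stage (R3 + R4 = 28.21 Ω) loads node A in parallel with R2.
Effective lower resistance at A: R2 ‖ 28.21 = 12.14 Ω.
So V_A = 3.76 × 0.5433 = 2.043 mV.
Stage 2 is unloaded, so V_B = V_A · R4/(R3+R4) = 2.043 × 2.81/28.21 = 0.2035 mV.

V_B ≈ 0.204 mV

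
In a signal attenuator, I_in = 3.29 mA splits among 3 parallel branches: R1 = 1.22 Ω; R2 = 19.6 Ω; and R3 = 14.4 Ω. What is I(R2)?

I ≈ 0.179 mA

Conductances: ΣG = 1/1.22 + 1/19.6 + 1/14.4 = 0.9401 (1/Ω).
Current divider: I(R2) = I_in · G_k/ΣG = 3.29 × (0.05102/0.9401) = 3.29 × 0.05427 = 0.1785 mA.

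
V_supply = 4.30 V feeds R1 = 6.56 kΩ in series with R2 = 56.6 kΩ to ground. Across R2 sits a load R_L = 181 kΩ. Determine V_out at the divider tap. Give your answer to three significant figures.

The load sits in parallel with R2, giving an effective lower resistance R2' = R2·R_L/(R2+R_L) = 43.12 kΩ.
Now apply the divider: V_out = 4.30 × 0.8679 = 3.732 V.

V_out ≈ 3.73 V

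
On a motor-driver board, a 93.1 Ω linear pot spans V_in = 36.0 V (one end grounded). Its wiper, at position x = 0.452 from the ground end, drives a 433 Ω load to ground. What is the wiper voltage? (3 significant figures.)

V_out ≈ 15.4 V

Split the track: R_lower = x·R_p = 42.08 Ω, R_upper = (1−x)·R_p = 51.02 Ω.
R_L loads the lower segment: effective lower R = 38.35 Ω.
V_out = 36.0 × 38.35/(51.02 + 38.35) = 15.45 V.
(Unloaded: V_out = x·V_in = 16.3 V.)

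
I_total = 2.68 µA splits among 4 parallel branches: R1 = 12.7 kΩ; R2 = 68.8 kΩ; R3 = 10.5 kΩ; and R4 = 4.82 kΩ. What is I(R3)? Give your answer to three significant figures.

Total conductance ΣG = 1/12.7 + 1/68.8 + 1/10.5 + 1/4.82 = 0.3960 (units of 1/kΩ).
R3 takes the fraction G_k/ΣG = 0.09524/0.3960 = 0.2405, so I = 2.68 × 0.2405 = 0.6446 µA.

I ≈ 0.645 µA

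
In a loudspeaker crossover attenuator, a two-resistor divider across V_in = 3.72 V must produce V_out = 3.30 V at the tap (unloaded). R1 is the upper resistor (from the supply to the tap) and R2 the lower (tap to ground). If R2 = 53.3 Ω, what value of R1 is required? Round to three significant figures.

The divider ratio is R2/(R1+R2) = 3.30/3.72 = 0.8871.
R1 = R2·(1/k − 1) = 53.3 × 0.1273 = 6.784 Ω.

R1 ≈ 6.78 Ω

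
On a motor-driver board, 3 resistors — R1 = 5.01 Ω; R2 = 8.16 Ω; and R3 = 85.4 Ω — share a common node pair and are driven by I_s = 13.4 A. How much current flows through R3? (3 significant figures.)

Conductances: ΣG = 1/5.01 + 1/8.16 + 1/85.4 = 0.3339 (1/Ω).
R3 takes the fraction G_k/ΣG = 0.01171/0.3339 = 0.03507, so I = 13.4 × 0.03507 = 0.4700 A.

I ≈ 0.470 A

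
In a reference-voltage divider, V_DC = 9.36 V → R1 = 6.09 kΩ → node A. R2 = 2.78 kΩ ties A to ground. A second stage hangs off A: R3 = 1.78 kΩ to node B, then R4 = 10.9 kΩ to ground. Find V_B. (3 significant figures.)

V_B ≈ 2.19 V

Looking into the second stage from A: R3 + R4 = 12.68 kΩ appears in parallel with R2.
Effective lower resistance at A: R2 ‖ 12.68 = 2.280 kΩ.
So V_A = 9.36 × 0.2724 = 2.550 V.
V_B = V_A × 0.8596 = 2.192 V.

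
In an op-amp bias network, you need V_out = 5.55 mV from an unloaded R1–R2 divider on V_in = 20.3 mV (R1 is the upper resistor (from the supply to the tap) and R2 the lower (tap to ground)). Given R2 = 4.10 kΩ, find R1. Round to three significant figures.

V_out/V_in = R2/(R1+R2) = 0.2734.
So R1 = R2 · (V_in/V_out − 1) = 4.10 × (20.3/5.55 − 1) = 4.10 × 2.658 = 10.90 kΩ.

R1 ≈ 10.9 kΩ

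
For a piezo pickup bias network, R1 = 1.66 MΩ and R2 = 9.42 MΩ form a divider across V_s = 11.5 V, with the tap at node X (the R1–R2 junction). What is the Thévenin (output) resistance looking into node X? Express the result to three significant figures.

With V_s suppressed (replaced by a short), R_th = R1 ‖ R2 = (1.660 × 9.42)/(1.660 + 9.42) = 1.411 MΩ.

R_th ≈ 1.41 MΩ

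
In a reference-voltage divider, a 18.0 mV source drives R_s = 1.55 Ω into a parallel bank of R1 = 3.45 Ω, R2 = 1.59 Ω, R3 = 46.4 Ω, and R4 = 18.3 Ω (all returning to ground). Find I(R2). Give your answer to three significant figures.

I ≈ 4.45 mA

Combine the parallel branches: R_p = (1/3.45 + 1/1.59 + 1/46.4 + 1/18.3)⁻¹ = 1.005 Ω.
Node voltage V_A = V_DC · R_p/(R_s + R_p) = 18.0 × 0.3934 = 7.080 mV.
I(R2) = V_A / R2 = 7.080/1.59 = 4.453 mA.
(Equivalently: I_total = 7.045 mA, then current-divider fraction G_k/ΣG = 0.6321.)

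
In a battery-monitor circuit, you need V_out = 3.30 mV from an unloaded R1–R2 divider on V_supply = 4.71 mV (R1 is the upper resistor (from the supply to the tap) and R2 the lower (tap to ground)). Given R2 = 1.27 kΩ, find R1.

R1 ≈ 0.543 kΩ

Required fraction k = V_out/V_supply = 0.7006.
So R1 = R2 · (V_supply/V_out − 1) = 1.27 × (4.71/3.30 − 1) = 1.27 × 0.4273 = 0.5426 kΩ.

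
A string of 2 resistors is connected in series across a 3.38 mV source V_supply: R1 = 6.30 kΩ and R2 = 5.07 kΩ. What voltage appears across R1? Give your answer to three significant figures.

ΣR = 6.30 + 5.07 = 11.37 kΩ.
Voltage divider: V = V_supply · (6.300 / 11.37) = 3.38 × 0.5541 = 1.873 mV.

V ≈ 1.87 mV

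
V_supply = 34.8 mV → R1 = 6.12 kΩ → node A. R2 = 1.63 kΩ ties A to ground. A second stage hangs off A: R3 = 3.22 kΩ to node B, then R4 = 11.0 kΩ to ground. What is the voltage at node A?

Node A sees R2 in parallel with the series input of stage 2, R3 + R4 = 14.22 kΩ.
Effective lower resistance at A: R2 ‖ 14.22 = 1.462 kΩ.
So V_A = 34.8 × 0.1929 = 6.712 mV.

V_A ≈ 6.71 mV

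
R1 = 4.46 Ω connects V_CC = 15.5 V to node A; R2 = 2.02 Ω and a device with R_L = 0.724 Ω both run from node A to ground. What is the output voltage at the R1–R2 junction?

The load sits in parallel with R2, giving an effective lower resistance R2' = R2·R_L/(R2+R_L) = 0.5330 Ω.
Now apply the divider: V_out = 15.5 × 0.1067 = 1.655 V.

V_out ≈ 1.65 V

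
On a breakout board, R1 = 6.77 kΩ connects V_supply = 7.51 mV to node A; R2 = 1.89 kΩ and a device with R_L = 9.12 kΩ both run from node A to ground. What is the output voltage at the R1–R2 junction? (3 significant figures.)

The load sits in parallel with R2, giving an effective lower resistance R2' = R2·R_L/(R2+R_L) = 1.566 kΩ.
Now apply the divider: V_out = 7.51 × 0.1878 = 1.411 mV.

V_out ≈ 1.41 mV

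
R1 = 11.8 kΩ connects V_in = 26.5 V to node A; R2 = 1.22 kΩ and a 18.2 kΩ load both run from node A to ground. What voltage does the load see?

V_out ≈ 2.34 V

R2 ‖ R_L = (1.22 × 18.2)/(1.22 + 18.2) = 1.143 kΩ.
Voltage divider with the loaded lower leg: V_out = 26.5 × 1.143/(11.8 + 1.143) = 26.5 × 0.08834 = 2.341 V.
(Unloaded it would be 2.48 V; the load pulls it down.)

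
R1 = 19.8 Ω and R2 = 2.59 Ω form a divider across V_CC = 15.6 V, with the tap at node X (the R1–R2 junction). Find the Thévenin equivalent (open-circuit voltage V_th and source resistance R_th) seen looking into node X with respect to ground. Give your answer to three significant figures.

V_th ≈ 1.80 V, R_th ≈ 2.29 Ω

Open-circuit (no load on X): V_th = V_CC · R2/(R1 + R2) = 15.6 × 2.59/(19.80 + 2.59) = 1.805 V.
Looking into X with the source shorted: R_th = R1·R2/(R1+R2) = 19.80 × 2.59/22.39 = 2.290 Ω.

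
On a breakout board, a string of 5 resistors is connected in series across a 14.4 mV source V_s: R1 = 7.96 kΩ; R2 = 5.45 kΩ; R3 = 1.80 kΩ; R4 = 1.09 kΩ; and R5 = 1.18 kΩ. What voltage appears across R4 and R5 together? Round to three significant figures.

ΣR = 7.96 + 5.45 + 1.80 + 1.09 + 1.18 = 17.48 kΩ.
R_{R4..R5} = 1.09 + 1.18 = 2.270 kΩ.
By the voltage-divider rule, V = 14.4 × 2.270/17.48 = 1.870 mV.

V ≈ 1.87 mV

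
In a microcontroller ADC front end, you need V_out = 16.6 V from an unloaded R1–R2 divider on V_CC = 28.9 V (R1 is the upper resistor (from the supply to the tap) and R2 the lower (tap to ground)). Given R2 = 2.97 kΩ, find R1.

Required fraction k = V_out/V_CC = 0.5744.
Rearranging, R1 = R2·(1−k)/k = 2.97 × 0.7410 = 2.201 kΩ.

R1 ≈ 2.20 kΩ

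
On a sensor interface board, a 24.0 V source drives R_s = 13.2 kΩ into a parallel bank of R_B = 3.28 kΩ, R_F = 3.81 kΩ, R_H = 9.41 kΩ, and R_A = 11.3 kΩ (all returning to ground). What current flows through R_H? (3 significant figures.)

Combine the parallel branches: R_p = (1/3.28 + 1/3.81 + 1/9.41 + 1/11.3)⁻¹ = 1.312 kΩ.
V_A by voltage divider: V_A = 24.0 × 1.312/(13.2 + 1.312) = 2.170 V.
Branch current I = V_A/R_H = 2.170/9.41 = 0.2306 mA.

I ≈ 0.231 mA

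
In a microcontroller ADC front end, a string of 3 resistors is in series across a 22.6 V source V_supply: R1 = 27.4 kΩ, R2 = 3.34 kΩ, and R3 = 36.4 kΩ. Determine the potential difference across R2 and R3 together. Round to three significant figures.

Total series resistance ΣR = 27.4 + 3.34 + 36.4 = 67.14 kΩ.
R_{R2..R3} = 3.34 + 36.4 = 39.74 kΩ.
By the voltage-divider rule, V = 22.6 × 39.74/67.14 = 13.38 V.

V ≈ 13.4 V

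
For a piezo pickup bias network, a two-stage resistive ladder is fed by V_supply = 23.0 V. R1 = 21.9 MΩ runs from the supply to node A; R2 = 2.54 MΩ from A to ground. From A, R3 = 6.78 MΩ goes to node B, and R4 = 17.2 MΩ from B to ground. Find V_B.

The second stage (R3 + R4 = 23.98 MΩ) loads node A in parallel with R2.
Effective lower resistance at A: R2 ‖ 23.98 = 2.297 MΩ.
So V_A = 23.0 × 0.09492 = 2.183 V.
Stage 2 is unloaded, so V_B = V_A · R4/(R3+R4) = 2.183 × 17.2/23.98 = 1.566 V.

V_B ≈ 1.57 V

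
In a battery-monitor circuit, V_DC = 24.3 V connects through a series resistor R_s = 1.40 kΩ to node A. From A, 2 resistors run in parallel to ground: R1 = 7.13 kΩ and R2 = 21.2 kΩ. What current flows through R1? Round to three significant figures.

I ≈ 2.70 mA

Equivalent of the parallel group: R_p = 5.336 kΩ.
Node voltage V_A = V_DC · R_p/(R_s + R_p) = 24.3 × 0.7921 = 19.25 V.
I(R1) = V_A / R1 = 19.25/7.13 = 2.700 mA.
(Equivalently: I_total = 3.608 mA, then current-divider fraction G_k/ΣG = 0.7483.)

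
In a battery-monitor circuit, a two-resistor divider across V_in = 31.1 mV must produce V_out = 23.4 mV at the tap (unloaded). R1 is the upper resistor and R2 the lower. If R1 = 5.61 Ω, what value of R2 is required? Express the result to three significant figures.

R2 ≈ 17.0 Ω

V_out/V_in = R2/(R1+R2) = 0.7524.
Rearranging, R2 = R1·k/(1−k) = 5.61 × 3.039 = 17.05 Ω.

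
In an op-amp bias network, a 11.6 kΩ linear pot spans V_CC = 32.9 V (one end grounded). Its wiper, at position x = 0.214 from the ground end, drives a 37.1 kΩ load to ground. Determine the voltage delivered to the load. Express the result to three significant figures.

V_out ≈ 6.69 V

Split the track: R_lower = x·R_p = 2.482 kΩ, R_upper = (1−x)·R_p = 9.118 kΩ.
R_L loads the lower segment: effective lower R = 2.327 kΩ.
Loaded-divider output: V_out = 32.9 × 0.2033 = 6.689 V.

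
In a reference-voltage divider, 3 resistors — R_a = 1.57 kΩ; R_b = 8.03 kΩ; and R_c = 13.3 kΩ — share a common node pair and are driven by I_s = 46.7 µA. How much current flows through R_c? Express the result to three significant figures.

Conductances: ΣG = 1/1.57 + 1/8.03 + 1/13.3 = 0.8367 (1/kΩ).
R_c takes the fraction G_k/ΣG = 0.07519/0.8367 = 0.08987, so I = 46.7 × 0.08987 = 4.197 µA.

I ≈ 4.20 µA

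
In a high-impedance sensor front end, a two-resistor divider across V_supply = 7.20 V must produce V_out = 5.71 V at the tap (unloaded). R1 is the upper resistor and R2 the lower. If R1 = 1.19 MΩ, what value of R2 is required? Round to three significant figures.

Required fraction k = V_out/V_supply = 0.7931.
Rearranging, R2 = R1·k/(1−k) = 1.19 × 3.832 = 4.560 MΩ.

R2 ≈ 4.56 MΩ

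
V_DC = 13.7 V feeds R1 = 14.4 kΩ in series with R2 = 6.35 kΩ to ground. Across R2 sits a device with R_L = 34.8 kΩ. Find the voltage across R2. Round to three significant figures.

V_out ≈ 3.72 V

R2 ‖ R_L = (6.35 × 34.8)/(6.35 + 34.8) = 5.370 kΩ.
Now apply the divider: V_out = 13.7 × 0.2716 = 3.721 V.
(Unloaded it would be 4.19 V; the load pulls it down.)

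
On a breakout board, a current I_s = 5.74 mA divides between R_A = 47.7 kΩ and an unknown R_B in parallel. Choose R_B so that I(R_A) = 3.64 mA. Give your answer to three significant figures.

Two-branch current divider: I_A = I_s · R_B/(R_A + R_B).
With f = 0.6341, R_B = R_A · f/(1−f) = 47.7 × 1.733 = 82.68 kΩ.

R_B ≈ 82.7 kΩ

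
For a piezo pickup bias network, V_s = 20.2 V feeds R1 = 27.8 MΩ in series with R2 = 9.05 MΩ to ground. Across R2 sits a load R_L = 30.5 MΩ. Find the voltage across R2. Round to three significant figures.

R2 ‖ R_L = (9.05 × 30.5)/(9.05 + 30.5) = 6.979 MΩ.
Now apply the divider: V_out = 20.2 × 0.2007 = 4.054 V.
(Unloaded it would be 4.96 V; the load pulls it down.)

V_out ≈ 4.05 V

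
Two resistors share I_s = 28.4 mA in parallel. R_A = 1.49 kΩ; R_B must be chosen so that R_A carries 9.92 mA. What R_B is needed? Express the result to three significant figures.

R_B ≈ 0.800 kΩ

The fraction through R_A equals R_B/(R_A+R_B).
With f = 0.3493, R_B = R_A · f/(1−f) = 1.49 × 0.5368 = 0.7998 kΩ.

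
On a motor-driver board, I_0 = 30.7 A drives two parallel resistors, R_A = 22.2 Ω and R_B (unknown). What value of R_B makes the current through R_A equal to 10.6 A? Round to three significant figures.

R_B ≈ 11.7 Ω

The fraction through R_A equals R_B/(R_A+R_B).
With f = 0.3453, R_B = R_A · f/(1−f) = 22.2 × 0.5274 = 11.71 Ω.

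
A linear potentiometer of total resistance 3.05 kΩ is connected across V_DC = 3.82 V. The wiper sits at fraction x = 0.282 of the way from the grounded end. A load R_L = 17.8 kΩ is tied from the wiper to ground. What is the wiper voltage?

V_out ≈ 1.04 V

The pot divides into 2.190 kΩ above the wiper and 0.8601 kΩ below.
Lower segment in parallel with the load: 0.8601 ‖ 17.8 = 0.8205 kΩ.
Loaded-divider output: V_out = 3.82 × 0.2725 = 1.041 V.
(Unloaded: V_out = x·V_DC = 1.08 V.)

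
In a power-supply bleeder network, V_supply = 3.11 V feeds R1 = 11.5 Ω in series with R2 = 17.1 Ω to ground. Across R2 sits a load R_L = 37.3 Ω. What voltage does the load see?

The load sits in parallel with R2, giving an effective lower resistance R2' = R2·R_L/(R2+R_L) = 11.72 Ω.
Now apply the divider: V_out = 3.11 × 0.5048 = 1.570 V.

V_out ≈ 1.57 V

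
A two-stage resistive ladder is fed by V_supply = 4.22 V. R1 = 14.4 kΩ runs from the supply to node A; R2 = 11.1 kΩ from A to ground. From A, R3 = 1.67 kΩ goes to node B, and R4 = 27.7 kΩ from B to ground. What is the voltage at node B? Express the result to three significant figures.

Looking into the second stage from A: R3 + R4 = 29.37 kΩ appears in parallel with R2.
R2 ‖ (R3+R4) = 8.056 kΩ.
V_A = 4.22 × 8.056/(14.4 + 8.056) = 1.514 V.
V_B = V_A × 0.9431 = 1.428 V.

V_B ≈ 1.43 V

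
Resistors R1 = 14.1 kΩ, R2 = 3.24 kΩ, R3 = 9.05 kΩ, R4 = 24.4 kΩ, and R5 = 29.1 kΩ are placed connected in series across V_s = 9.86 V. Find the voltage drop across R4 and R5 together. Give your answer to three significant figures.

V ≈ 6.60 V

Total series resistance ΣR = 14.1 + 3.24 + 9.05 + 24.4 + 29.1 = 79.89 kΩ.
R_{R4..R5} = 24.4 + 29.1 = 53.50 kΩ.
Voltage divider: V = V_s · (53.50 / 79.89) = 9.86 × 0.6697 = 6.603 V.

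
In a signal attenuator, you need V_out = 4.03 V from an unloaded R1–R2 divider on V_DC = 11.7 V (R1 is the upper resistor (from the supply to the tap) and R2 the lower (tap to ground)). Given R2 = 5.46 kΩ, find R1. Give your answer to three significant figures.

Required fraction k = V_out/V_DC = 0.3444.
R1 = R2·(1/k − 1) = 5.46 × 1.903 = 10.39 kΩ.

R1 ≈ 10.4 kΩ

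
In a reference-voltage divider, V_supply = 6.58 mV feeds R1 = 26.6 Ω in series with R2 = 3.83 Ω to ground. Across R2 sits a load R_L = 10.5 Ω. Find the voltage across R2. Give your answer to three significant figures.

First combine the lower leg with the load: R2 ‖ R_L = 2.806 Ω.
Then V_out = V_supply · R2'/(R1 + R2') = 6.58 × 2.806/29.41 = 0.6280 mV.
(Unloaded it would be 0.828 mV; the load pulls it down.)

V_out ≈ 0.628 mV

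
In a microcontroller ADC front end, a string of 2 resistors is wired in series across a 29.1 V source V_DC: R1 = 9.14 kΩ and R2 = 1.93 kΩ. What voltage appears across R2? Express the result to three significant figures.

ΣR = 9.14 + 1.93 = 11.07 kΩ.
V = V_DC · R/ΣR = 29.1 × 0.1743 = 5.073 V.

V ≈ 5.07 V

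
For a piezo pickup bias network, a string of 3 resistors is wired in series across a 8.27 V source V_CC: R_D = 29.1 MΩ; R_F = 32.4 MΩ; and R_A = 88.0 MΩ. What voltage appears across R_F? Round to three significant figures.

Series total: ΣR = 29.1 + 32.4 + 88.0 = 149.5 MΩ.
V = V_CC · R/ΣR = 8.27 × 0.2167 = 1.792 V.

V ≈ 1.79 V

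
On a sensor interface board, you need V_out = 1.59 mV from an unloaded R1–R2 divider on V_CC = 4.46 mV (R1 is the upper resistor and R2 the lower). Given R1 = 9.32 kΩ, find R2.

R2 ≈ 5.16 kΩ

V_out/V_CC = R2/(R1+R2) = 0.3565.
R2 = R1 · 0.3565/(1 − 0.3565) = 5.163 kΩ.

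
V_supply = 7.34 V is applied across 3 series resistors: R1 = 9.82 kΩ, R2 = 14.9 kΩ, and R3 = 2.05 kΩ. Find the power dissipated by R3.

ΣR = 26.77 kΩ → I = 7.34/26.77 = 0.2742 mA.
V(R3) = I·R = 0.5621 V; P = V·I = 0.5621 × 0.2742 = 0.1541 mW.

P ≈ 0.154 mW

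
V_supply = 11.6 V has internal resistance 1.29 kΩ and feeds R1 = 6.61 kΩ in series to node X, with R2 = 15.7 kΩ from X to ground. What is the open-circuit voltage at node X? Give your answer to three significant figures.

R1' = 1.29 + 6.61 = 7.900 kΩ (source resistance + R1).
With X open, the divider is unloaded: V_th = 11.6 × 15.7/23.60 = 7.717 V.

V_th ≈ 7.72 V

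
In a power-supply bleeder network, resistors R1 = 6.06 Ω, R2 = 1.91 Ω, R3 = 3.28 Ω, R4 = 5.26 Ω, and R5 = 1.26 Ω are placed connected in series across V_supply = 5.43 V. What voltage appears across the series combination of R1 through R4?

Series total: ΣR = 6.06 + 1.91 + 3.28 + 5.26 + 1.26 = 17.77 Ω.
R_{R1..R4} = 6.06 + 1.91 + 3.28 + 5.26 = 16.51 Ω.
By the voltage-divider rule, V = 5.43 × 16.51/17.77 = 5.045 V.

V ≈ 5.04 V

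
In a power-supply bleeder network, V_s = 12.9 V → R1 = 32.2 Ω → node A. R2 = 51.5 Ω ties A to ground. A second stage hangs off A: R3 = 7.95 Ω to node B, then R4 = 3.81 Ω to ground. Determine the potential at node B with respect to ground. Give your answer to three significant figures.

Node A sees R2 in parallel with the series input of stage 2, R3 + R4 = 11.76 Ω.
Effective lower resistance at A: R2 ‖ 11.76 = 9.574 Ω.
So V_A = 12.9 × 0.2292 = 2.956 V.
Stage 2 is unloaded, so V_B = V_A · R4/(R3+R4) = 2.956 × 3.81/11.76 = 0.9578 V.

V_B ≈ 0.958 V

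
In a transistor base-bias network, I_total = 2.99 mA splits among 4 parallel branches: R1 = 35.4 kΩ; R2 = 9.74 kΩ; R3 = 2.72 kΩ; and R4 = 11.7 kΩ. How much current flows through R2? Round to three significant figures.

I ≈ 0.526 mA

Total conductance ΣG = 1/35.4 + 1/9.74 + 1/2.72 + 1/11.7 = 0.5840 (units of 1/kΩ).
Current divider: I(R2) = I_total · G_k/ΣG = 2.99 × (0.1027/0.5840) = 2.99 × 0.1758 = 0.5256 mA.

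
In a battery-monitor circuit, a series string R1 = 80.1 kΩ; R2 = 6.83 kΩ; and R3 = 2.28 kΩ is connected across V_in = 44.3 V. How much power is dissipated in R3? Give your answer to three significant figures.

ΣR = 89.21 kΩ → I = 44.3/89.21 = 0.4966 mA.
P = I²R = 0.2466 × 2.28 = 0.5622 mW.

P ≈ 0.562 mW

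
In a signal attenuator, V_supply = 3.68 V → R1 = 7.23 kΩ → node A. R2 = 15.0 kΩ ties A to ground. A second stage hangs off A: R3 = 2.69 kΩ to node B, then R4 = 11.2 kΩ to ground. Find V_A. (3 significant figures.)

Node A sees R2 in parallel with the series input of stage 2, R3 + R4 = 13.89 kΩ.
R2 ‖ (R3+R4) = 7.212 kΩ.
V_A = 3.68 × 7.212/(7.23 + 7.212) = 1.838 V.

V_A ≈ 1.84 V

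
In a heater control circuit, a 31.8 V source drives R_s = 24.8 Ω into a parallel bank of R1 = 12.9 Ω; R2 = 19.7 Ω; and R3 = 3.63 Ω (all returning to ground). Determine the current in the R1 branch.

I ≈ 0.224 A

Parallel bank: R_p = 1/(1/12.9 + 1/19.7 + 1/3.63) = 2.477 Ω.
V_A = 31.8 × 2.477/27.28 = 2.887 V.
Branch current I = V_A/R1 = 2.887/12.9 = 0.2238 A.
(Equivalently: I_total = 1.166 A, then current-divider fraction G_k/ΣG = 0.1920.)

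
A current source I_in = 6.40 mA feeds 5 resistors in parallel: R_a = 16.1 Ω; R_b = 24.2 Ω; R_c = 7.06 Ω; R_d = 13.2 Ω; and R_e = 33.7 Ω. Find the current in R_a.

I ≈ 1.13 mA

Conductances: ΣG = 1/16.1 + 1/24.2 + 1/7.06 + 1/13.2 + 1/33.7 = 0.3505 (1/Ω).
By the current-divider rule, I = I_in · G_k/ΣG = 6.40 × 0.1772 = 1.134 mA.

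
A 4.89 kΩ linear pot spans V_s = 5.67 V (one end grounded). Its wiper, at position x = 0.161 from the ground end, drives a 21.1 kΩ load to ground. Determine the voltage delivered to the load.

Lower segment x·R_p = 0.7873 kΩ; upper segment (1−x)·R_p = 4.103 kΩ.
Lower segment in parallel with the load: 0.7873 ‖ 21.1 = 0.7590 kΩ.
V_out = 5.67 × 0.7590/(4.103 + 0.7590) = 0.8852 V.
(Unloaded: V_out = x·V_s = 0.913 V.)

V_out ≈ 0.885 V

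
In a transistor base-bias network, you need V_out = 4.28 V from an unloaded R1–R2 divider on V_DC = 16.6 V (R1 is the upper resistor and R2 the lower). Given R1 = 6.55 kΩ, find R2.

R2 ≈ 2.28 kΩ

V_out/V_DC = R2/(R1+R2) = 0.2578.
So R2 = R1 · V_out/(V_DC − V_out) = 6.55 × 4.28/(16.6 − 4.28) = 6.55 × 0.3474 = 2.275 kΩ.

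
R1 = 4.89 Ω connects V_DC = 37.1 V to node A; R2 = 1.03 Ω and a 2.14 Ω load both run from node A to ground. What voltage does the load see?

V_out ≈ 4.62 V

The load sits in parallel with R2, giving an effective lower resistance R2' = R2·R_L/(R2+R_L) = 0.6953 Ω.
Voltage divider with the loaded lower leg: V_out = 37.1 × 0.6953/(4.89 + 0.6953) = 37.1 × 0.1245 = 4.619 V.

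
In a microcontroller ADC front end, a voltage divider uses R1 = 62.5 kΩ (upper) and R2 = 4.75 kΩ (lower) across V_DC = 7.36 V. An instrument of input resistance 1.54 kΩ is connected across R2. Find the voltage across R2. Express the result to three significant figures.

V_out ≈ 0.134 V

The load sits in parallel with R2, giving an effective lower resistance R2' = R2·R_L/(R2+R_L) = 1.163 kΩ.
Now apply the divider: V_out = 7.36 × 0.01827 = 0.1344 V.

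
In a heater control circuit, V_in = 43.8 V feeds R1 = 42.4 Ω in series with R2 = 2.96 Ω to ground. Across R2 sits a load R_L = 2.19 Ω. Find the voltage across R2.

The load sits in parallel with R2, giving an effective lower resistance R2' = R2·R_L/(R2+R_L) = 1.259 Ω.
Voltage divider with the loaded lower leg: V_out = 43.8 × 1.259/(42.4 + 1.259) = 43.8 × 0.02883 = 1.263 V.
(Unloaded it would be 2.86 V; the load pulls it down.)

V_out ≈ 1.26 V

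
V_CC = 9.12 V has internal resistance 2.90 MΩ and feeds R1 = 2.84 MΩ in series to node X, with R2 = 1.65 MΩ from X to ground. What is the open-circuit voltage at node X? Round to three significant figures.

R1' = 2.90 + 2.84 = 5.740 MΩ (source resistance + R1).
V_th is the unloaded tap voltage: V_CC · R2/(R1'+R2) = 9.12 × 0.2233 = 2.036 V.

V_th ≈ 2.04 V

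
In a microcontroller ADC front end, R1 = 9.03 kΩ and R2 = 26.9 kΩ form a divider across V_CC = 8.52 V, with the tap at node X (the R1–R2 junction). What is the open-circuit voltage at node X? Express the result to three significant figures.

With X open, the divider is unloaded: V_th = 8.52 × 26.9/35.93 = 6.379 V.

V_th ≈ 6.38 V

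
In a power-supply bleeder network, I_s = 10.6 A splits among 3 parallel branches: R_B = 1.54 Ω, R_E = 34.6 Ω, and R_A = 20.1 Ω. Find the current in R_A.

Conductances: ΣG = 1/1.54 + 1/34.6 + 1/20.1 = 0.7280 (1/Ω).
By the current-divider rule, I = I_s · G_k/ΣG = 10.6 × 0.06834 = 0.7244 A.

I ≈ 0.724 A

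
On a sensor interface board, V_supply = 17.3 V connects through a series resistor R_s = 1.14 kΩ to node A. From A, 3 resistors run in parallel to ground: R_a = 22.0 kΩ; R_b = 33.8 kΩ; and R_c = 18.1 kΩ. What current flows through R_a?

I ≈ 0.685 mA

Parallel bank: R_p = 1/(1/22.0 + 1/33.8 + 1/18.1) = 7.675 kΩ.
V_A = 17.3 × 7.675/8.815 = 15.06 V.
Branch current I = V_A/R_a = 15.06/22.0 = 0.6847 mA.
(Equivalently: I_total = 1.963 mA, then current-divider fraction G_k/ΣG = 0.3489.)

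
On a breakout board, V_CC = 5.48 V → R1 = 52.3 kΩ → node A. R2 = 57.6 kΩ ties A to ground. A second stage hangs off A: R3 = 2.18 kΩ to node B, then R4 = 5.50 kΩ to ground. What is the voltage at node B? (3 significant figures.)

V_B ≈ 0.450 V

Node A sees R2 in parallel with the series input of stage 2, R3 + R4 = 7.680 kΩ.
Effective lower resistance at A: R2 ‖ 7.680 = 6.776 kΩ.
So V_A = 5.48 × 0.1147 = 0.6286 V.
V_B = V_A × 0.7161 = 0.4502 V.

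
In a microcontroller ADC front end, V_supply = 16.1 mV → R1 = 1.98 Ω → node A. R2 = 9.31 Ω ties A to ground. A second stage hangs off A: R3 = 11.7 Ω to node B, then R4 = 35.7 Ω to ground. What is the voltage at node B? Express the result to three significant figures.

The second stage (R3 + R4 = 47.40 Ω) loads node A in parallel with R2.
Effective lower resistance at A: R2 ‖ 47.40 = 7.782 Ω.
V_A = 16.1 × 7.782/(1.98 + 7.782) = 12.83 mV.
Then the unloaded second divider: V_B = V_A × R4/(R3+R4) = 12.83 × 0.7532 = 9.666 mV.

V_B ≈ 9.67 mV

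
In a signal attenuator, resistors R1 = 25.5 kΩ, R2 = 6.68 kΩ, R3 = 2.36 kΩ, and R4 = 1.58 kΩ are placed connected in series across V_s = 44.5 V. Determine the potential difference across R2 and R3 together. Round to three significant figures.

Series total: ΣR = 25.5 + 6.68 + 2.36 + 1.58 = 36.12 kΩ.
R_{R2..R3} = 6.68 + 2.36 = 9.040 kΩ.
V = V_s · R/ΣR = 44.5 × 0.2503 = 11.14 V.

V ≈ 11.1 V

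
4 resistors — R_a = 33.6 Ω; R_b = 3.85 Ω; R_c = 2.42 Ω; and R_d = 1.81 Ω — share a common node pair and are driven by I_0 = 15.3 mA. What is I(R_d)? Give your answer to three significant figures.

I ≈ 6.73 mA

Conductances: ΣG = 1/33.6 + 1/3.85 + 1/2.42 + 1/1.81 = 1.255 (1/Ω).
Current divider: I(R_d) = I_0 · G_k/ΣG = 15.3 × (0.5525/1.255) = 15.3 × 0.4402 = 6.734 mA.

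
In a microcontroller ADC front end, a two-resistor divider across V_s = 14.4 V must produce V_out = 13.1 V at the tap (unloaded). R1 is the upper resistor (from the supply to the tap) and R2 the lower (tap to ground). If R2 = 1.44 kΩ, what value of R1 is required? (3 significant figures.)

R1 ≈ 0.143 kΩ

V_out/V_s = R2/(R1+R2) = 0.9097.
R1 = R2·(1/k − 1) = 1.44 × 0.09924 = 0.1429 kΩ.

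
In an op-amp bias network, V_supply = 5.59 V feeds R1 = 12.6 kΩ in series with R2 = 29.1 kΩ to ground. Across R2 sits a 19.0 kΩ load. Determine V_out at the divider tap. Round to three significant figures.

First combine the lower leg with the load: R2 ‖ R_L = 11.49 kΩ.
Voltage divider with the loaded lower leg: V_out = 5.59 × 11.49/(12.6 + 11.49) = 5.59 × 0.4771 = 2.667 V.
(Unloaded it would be 3.90 V; the load pulls it down.)

V_out ≈ 2.67 V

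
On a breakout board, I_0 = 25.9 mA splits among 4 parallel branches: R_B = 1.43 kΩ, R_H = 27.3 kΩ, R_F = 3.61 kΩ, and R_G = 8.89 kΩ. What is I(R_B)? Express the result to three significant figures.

I ≈ 16.1 mA

ΣG = 1/1.43 + 1/27.3 + 1/3.61 + 1/8.89 = 1.125.
Current divider: I(R_B) = I_0 · G_k/ΣG = 25.9 × (0.6993/1.125) = 25.9 × 0.6214 = 16.09 mA.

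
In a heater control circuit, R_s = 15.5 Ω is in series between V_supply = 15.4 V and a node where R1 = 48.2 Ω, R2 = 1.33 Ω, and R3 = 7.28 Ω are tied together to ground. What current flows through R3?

Parallel bank: R_p = 1/(1/48.2 + 1/1.33 + 1/7.28) = 1.099 Ω.
V_A by voltage divider: V_A = 15.4 × 1.099/(15.5 + 1.099) = 1.020 V.
Branch current I = V_A/R3 = 1.020/7.28 = 0.1400 A.
(Equivalently: I_total = 0.9278 A, then current-divider fraction G_k/ΣG = 0.1509.)

I ≈ 0.140 A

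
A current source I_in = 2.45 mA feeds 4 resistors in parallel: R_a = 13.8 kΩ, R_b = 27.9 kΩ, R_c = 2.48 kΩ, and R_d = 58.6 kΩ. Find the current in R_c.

I ≈ 1.87 mA

Conductances: ΣG = 1/13.8 + 1/27.9 + 1/2.48 + 1/58.6 = 0.5286 (1/kΩ).
Current divider: I(R_c) = I_in · G_k/ΣG = 2.45 × (0.4032/0.5286) = 2.45 × 0.7628 = 1.869 mA.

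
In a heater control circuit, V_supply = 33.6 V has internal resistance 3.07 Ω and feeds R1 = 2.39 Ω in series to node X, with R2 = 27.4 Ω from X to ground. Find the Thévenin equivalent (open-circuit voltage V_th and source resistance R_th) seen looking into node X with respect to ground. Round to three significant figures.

R1' = 3.07 + 2.39 = 5.460 Ω (source resistance + R1).
With X open, the divider is unloaded: V_th = 33.6 × 27.4/32.86 = 28.02 V.
With V_supply suppressed (replaced by a short), R_th = R1' ‖ R2 = (5.460 × 27.4)/(5.460 + 27.4) = 4.553 Ω.

V_th ≈ 28.0 V, R_th ≈ 4.55 Ω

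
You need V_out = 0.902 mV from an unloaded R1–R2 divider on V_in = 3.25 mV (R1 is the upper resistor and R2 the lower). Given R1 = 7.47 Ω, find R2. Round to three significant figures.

R2 ≈ 2.87 Ω

Required fraction k = V_out/V_in = 0.2775.
So R2 = R1 · V_out/(V_in − V_out) = 7.47 × 0.902/(3.25 − 0.902) = 7.47 × 0.3842 = 2.870 Ω.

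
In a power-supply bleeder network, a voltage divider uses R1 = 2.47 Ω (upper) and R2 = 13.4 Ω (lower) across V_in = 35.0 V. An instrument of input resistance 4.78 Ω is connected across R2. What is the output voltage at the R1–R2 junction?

V_out ≈ 20.6 V

R2 ‖ R_L = (13.4 × 4.78)/(13.4 + 4.78) = 3.523 Ω.
Voltage divider with the loaded lower leg: V_out = 35.0 × 3.523/(2.47 + 3.523) = 35.0 × 0.5879 = 20.58 V.
(Unloaded it would be 29.6 V; the load pulls it down.)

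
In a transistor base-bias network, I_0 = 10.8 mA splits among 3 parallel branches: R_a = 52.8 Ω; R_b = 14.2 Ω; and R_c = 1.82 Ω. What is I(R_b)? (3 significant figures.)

Total conductance ΣG = 1/52.8 + 1/14.2 + 1/1.82 = 0.6388 (units of 1/Ω).
R_b takes the fraction G_k/ΣG = 0.07042/0.6388 = 0.1102, so I = 10.8 × 0.1102 = 1.191 mA.

I ≈ 1.19 mA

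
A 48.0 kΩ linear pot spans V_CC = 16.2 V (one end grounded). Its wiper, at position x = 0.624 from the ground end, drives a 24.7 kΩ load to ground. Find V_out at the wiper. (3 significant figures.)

Split the track: R_lower = x·R_p = 29.95 kΩ, R_upper = (1−x)·R_p = 18.05 kΩ.
(x·R_p) ‖ R_L = 13.54 kΩ.
Loaded-divider output: V_out = 16.2 × 0.4286 = 6.943 V.

V_out ≈ 6.94 V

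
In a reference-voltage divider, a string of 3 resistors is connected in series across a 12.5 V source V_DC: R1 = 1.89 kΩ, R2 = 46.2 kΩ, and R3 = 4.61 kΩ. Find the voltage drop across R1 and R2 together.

V ≈ 11.4 V

Series total: ΣR = 1.89 + 46.2 + 4.61 = 52.70 kΩ.
R_{R1..R2} = 1.89 + 46.2 = 48.09 kΩ.
Voltage divider: V = V_DC · (48.09 / 52.70) = 12.5 × 0.9125 = 11.41 V.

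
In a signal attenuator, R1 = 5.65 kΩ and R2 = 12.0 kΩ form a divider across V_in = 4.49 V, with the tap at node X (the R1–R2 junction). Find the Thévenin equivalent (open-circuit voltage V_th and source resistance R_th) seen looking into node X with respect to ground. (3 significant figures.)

V_th ≈ 3.05 V, R_th ≈ 3.84 kΩ

V_th is the unloaded tap voltage: V_in · R2/(R1+R2) = 4.49 × 0.6799 = 3.053 V.
With V_in suppressed (replaced by a short), R_th = R1 ‖ R2 = (5.650 × 12.0)/(5.650 + 12.0) = 3.841 kΩ.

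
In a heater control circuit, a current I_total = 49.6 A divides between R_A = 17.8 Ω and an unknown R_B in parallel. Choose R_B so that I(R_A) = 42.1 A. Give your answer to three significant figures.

R_B ≈ 99.9 Ω

The fraction through R_A equals R_B/(R_A+R_B).
42.1/49.6 = R_B/(R_A + R_B) → R_B = R_A · (0.8488)/(1 − 0.8488) = 17.8 × 5.613 = 99.92 Ω.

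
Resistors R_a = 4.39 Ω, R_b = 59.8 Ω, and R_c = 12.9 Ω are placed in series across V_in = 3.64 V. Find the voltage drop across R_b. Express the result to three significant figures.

ΣR = 4.39 + 59.8 + 12.9 = 77.09 Ω.
By the voltage-divider rule, V = 3.64 × 59.80/77.09 = 2.824 V.

V ≈ 2.82 V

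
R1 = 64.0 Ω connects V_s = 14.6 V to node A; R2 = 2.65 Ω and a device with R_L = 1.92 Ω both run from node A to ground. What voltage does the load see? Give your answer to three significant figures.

V_out ≈ 0.250 V

R2 ‖ R_L = (2.65 × 1.92)/(2.65 + 1.92) = 1.113 Ω.
Now apply the divider: V_out = 14.6 × 0.01710 = 0.2496 V.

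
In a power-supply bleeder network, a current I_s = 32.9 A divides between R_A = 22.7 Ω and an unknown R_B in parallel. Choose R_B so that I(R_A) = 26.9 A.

R_B ≈ 102 Ω

Two-branch current divider: I_A = I_s · R_B/(R_A + R_B).
26.9/32.9 = R_B/(R_A + R_B) → R_B = R_A · (0.8176)/(1 − 0.8176) = 22.7 × 4.483 = 101.8 Ω.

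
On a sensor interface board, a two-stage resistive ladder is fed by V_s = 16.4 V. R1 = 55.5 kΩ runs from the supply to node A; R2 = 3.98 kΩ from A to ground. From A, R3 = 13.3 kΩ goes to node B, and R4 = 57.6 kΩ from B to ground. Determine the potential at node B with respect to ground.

V_B ≈ 0.847 V

Node A sees R2 in parallel with the series input of stage 2, R3 + R4 = 70.90 kΩ.
Effective lower resistance at A: R2 ‖ 70.90 = 3.768 kΩ.
So V_A = 16.4 × 0.06358 = 1.043 V.
Then the unloaded second divider: V_B = V_A × R4/(R3+R4) = 1.043 × 0.8124 = 0.8471 V.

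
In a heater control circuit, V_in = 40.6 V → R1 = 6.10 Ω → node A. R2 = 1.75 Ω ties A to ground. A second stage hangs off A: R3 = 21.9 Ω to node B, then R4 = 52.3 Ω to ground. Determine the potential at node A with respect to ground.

V_A ≈ 8.89 V

Node A sees R2 in parallel with the series input of stage 2, R3 + R4 = 74.20 Ω.
Effective lower resistance at A: R2 ‖ 74.20 = 1.710 Ω.
First divider: V_A = V_in · 1.710/(6.10 + 1.710) = 8.888 V.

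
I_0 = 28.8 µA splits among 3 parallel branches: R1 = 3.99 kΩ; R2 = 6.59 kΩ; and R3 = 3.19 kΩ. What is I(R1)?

Total conductance ΣG = 1/3.99 + 1/6.59 + 1/3.19 = 0.7159 (units of 1/kΩ).
R1 takes the fraction G_k/ΣG = 0.2506/0.7159 = 0.3501, so I = 28.8 × 0.3501 = 10.08 µA.

I ≈ 10.1 µA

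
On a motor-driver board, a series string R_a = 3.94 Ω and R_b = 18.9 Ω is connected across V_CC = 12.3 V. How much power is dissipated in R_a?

The common current is I = 12.3/22.84 = 0.5385 A.
P = I²R = 0.2900 × 3.94 = 1.143 W.

P ≈ 1.14 W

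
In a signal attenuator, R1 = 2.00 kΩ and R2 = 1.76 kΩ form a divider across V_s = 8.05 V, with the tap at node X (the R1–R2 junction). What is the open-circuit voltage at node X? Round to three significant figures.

V_th ≈ 3.77 V

With X open, the divider is unloaded: V_th = 8.05 × 1.76/3.760 = 3.768 V.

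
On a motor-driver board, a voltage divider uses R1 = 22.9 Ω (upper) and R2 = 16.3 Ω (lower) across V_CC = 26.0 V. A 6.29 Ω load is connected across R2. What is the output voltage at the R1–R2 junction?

V_out ≈ 4.30 V

First combine the lower leg with the load: R2 ‖ R_L = 4.539 Ω.
Then V_out = V_CC · R2'/(R1 + R2') = 26.0 × 4.539/27.44 = 4.301 V.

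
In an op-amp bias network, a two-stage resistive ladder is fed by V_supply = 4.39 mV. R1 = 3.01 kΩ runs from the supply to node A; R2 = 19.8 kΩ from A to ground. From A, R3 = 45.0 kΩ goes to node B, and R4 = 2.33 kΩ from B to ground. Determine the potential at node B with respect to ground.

Node A sees R2 in parallel with the series input of stage 2, R3 + R4 = 47.33 kΩ.
Effective lower resistance at A: R2 ‖ 47.33 = 13.96 kΩ.
So V_A = 4.39 × 0.8226 = 3.611 mV.
Then the unloaded second divider: V_B = V_A × R4/(R3+R4) = 3.611 × 0.04923 = 0.1778 mV.

V_B ≈ 0.178 mV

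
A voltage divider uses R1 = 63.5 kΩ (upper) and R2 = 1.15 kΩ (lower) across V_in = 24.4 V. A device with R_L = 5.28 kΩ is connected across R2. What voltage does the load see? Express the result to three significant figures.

V_out ≈ 0.358 V

First combine the lower leg with the load: R2 ‖ R_L = 0.9443 kΩ.
Then V_out = V_in · R2'/(R1 + R2') = 24.4 × 0.9443/64.44 = 0.3575 V.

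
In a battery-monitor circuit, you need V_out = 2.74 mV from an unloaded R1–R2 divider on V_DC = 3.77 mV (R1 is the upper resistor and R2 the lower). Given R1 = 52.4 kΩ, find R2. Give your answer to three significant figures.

V_out/V_DC = R2/(R1+R2) = 0.7268.
So R2 = R1 · V_out/(V_DC − V_out) = 52.4 × 2.74/(3.77 − 2.74) = 52.4 × 2.660 = 139.4 kΩ.

R2 ≈ 139 kΩ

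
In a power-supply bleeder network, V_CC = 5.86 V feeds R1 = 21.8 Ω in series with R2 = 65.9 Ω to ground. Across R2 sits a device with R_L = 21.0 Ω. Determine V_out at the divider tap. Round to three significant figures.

V_out ≈ 2.47 V

R2 ‖ R_L = (65.9 × 21.0)/(65.9 + 21.0) = 15.93 Ω.
Now apply the divider: V_out = 5.86 × 0.4221 = 2.474 V.
(Unloaded it would be 4.40 V; the load pulls it down.)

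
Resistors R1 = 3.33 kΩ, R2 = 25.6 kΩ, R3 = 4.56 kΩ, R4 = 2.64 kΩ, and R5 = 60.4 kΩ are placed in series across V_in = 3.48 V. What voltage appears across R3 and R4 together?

V ≈ 0.260 V

ΣR = 3.33 + 25.6 + 4.56 + 2.64 + 60.4 = 96.53 kΩ.
R_{R3..R4} = 4.56 + 2.64 = 7.200 kΩ.
V = V_in · R/ΣR = 3.48 × 0.07459 = 0.2596 V.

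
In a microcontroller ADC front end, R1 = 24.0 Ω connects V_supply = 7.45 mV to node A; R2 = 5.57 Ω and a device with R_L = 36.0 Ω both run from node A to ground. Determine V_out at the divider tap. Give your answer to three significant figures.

V_out ≈ 1.25 mV

First combine the lower leg with the load: R2 ‖ R_L = 4.824 Ω.
Then V_out = V_supply · R2'/(R1 + R2') = 7.45 × 4.824/28.82 = 1.247 mV.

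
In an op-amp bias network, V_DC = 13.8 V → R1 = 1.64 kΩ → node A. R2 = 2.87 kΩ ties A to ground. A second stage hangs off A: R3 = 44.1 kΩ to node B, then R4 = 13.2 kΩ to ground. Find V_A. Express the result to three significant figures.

V_A ≈ 8.62 V

Node A sees R2 in parallel with the series input of stage 2, R3 + R4 = 57.30 kΩ.
R2 ‖ (R3+R4) = 2.733 kΩ.
V_A = 13.8 × 2.733/(1.64 + 2.733) = 8.625 V.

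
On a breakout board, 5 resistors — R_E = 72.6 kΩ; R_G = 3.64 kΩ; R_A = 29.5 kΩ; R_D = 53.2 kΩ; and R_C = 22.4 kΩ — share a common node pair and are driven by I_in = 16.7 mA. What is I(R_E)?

I ≈ 0.596 mA

Total conductance ΣG = 1/72.6 + 1/3.64 + 1/29.5 + 1/53.2 + 1/22.4 = 0.3858 (units of 1/kΩ).
Current divider: I(R_E) = I_in · G_k/ΣG = 16.7 × (0.01377/0.3858) = 16.7 × 0.03570 = 0.5962 mA.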